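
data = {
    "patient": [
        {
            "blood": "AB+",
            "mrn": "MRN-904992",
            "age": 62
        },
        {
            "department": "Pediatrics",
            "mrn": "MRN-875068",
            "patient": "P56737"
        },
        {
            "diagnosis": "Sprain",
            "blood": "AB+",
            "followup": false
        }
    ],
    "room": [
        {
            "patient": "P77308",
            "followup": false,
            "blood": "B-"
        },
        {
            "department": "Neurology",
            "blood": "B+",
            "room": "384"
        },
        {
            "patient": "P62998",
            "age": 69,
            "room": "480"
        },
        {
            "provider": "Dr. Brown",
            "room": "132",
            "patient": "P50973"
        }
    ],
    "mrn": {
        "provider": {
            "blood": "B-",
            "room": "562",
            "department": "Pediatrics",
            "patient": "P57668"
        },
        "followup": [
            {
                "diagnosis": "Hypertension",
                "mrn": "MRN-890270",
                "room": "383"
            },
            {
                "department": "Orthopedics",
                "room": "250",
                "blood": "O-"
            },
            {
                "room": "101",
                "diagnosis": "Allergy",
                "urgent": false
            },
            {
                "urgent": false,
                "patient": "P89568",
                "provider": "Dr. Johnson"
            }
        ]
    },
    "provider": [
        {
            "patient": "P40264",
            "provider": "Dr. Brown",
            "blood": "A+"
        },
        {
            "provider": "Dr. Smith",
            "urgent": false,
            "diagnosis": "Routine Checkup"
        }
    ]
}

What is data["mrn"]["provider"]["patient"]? "P57668"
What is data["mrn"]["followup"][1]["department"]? "Orthopedics"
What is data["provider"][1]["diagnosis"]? "Routine Checkup"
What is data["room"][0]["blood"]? "B-"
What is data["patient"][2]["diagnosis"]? "Sprain"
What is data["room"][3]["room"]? "132"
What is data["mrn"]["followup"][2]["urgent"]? False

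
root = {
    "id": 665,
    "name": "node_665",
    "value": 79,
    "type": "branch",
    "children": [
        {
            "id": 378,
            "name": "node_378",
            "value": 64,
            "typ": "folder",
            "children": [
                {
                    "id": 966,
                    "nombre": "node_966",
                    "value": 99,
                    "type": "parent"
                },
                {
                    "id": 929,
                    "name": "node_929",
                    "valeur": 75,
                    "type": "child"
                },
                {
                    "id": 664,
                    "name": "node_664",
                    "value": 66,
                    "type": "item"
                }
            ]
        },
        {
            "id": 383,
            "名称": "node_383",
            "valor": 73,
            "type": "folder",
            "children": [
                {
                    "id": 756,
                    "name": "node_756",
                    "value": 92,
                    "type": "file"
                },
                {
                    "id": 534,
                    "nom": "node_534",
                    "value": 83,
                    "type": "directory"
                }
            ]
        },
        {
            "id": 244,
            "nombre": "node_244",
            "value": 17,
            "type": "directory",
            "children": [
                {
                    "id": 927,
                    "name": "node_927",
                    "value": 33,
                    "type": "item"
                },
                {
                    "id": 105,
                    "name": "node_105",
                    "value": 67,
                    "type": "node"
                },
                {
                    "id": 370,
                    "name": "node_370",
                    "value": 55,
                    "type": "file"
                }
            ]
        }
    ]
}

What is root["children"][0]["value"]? 64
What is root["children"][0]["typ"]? "folder"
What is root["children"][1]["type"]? "folder"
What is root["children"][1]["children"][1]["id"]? 534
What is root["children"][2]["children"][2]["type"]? "file"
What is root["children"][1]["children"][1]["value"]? 83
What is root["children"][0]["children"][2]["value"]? 66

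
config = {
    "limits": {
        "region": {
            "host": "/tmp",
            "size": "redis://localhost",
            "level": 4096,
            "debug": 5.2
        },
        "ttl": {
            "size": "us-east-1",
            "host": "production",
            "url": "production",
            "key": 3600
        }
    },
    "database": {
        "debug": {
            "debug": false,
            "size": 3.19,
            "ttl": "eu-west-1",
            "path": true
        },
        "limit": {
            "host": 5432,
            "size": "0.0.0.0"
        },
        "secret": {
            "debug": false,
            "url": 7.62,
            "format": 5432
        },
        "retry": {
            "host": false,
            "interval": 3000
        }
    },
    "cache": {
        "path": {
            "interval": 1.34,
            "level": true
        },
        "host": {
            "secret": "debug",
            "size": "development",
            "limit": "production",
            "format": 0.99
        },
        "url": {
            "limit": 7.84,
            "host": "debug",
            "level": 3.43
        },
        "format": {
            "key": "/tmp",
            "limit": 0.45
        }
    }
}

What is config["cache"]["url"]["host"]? "debug"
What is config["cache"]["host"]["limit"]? "production"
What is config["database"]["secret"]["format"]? 5432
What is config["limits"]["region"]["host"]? "/tmp"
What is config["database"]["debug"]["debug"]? False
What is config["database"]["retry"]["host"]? False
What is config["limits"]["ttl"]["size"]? "us-east-1"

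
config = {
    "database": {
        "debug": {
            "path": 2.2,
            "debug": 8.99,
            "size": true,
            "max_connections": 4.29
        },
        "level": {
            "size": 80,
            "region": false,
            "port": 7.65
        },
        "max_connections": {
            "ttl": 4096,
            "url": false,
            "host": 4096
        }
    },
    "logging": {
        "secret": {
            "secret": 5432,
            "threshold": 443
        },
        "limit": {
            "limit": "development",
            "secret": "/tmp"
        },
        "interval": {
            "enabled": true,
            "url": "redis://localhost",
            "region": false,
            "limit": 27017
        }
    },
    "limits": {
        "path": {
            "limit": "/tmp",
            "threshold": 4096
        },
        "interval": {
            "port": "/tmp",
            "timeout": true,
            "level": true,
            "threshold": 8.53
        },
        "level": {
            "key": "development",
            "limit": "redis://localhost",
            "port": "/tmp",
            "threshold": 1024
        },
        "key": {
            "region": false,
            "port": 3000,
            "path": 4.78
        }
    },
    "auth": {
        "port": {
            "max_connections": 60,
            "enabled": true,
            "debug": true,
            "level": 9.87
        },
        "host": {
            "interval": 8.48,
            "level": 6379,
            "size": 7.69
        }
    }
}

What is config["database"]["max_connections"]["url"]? False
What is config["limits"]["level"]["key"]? "development"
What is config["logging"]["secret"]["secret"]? 5432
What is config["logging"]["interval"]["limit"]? 27017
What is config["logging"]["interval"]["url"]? "redis://localhost"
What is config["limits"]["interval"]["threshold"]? 8.53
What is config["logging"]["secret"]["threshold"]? 443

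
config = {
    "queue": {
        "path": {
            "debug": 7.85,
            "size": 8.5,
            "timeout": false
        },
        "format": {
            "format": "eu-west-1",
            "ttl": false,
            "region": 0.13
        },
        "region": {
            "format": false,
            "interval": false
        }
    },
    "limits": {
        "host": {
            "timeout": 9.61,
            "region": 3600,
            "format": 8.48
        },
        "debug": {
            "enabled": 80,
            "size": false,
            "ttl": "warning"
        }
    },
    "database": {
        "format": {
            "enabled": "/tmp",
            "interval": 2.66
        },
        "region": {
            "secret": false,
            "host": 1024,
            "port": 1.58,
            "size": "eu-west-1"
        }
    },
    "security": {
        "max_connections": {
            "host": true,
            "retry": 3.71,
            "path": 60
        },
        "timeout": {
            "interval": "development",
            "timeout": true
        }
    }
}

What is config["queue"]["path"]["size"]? 8.5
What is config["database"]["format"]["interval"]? 2.66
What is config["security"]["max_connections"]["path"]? 60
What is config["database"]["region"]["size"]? "eu-west-1"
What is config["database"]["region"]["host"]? 1024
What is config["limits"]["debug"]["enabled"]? 80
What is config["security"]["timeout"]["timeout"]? True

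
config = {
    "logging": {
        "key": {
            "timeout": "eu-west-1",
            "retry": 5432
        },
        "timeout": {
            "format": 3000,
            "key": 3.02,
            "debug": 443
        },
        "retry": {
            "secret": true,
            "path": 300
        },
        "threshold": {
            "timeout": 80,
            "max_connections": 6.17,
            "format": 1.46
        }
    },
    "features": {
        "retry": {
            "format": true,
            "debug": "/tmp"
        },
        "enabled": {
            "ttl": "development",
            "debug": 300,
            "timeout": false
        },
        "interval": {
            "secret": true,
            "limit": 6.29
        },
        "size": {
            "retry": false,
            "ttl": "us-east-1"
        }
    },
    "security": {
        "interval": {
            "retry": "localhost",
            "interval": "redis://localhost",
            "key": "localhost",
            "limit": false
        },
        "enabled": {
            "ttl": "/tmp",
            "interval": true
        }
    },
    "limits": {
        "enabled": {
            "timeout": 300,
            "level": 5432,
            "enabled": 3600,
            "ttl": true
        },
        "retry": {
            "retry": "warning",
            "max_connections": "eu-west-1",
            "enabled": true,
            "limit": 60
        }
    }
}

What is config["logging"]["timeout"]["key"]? 3.02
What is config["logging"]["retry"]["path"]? 300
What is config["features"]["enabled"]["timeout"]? False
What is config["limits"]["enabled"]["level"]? 5432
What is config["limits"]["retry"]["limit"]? 60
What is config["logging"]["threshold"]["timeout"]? 80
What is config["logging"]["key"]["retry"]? 5432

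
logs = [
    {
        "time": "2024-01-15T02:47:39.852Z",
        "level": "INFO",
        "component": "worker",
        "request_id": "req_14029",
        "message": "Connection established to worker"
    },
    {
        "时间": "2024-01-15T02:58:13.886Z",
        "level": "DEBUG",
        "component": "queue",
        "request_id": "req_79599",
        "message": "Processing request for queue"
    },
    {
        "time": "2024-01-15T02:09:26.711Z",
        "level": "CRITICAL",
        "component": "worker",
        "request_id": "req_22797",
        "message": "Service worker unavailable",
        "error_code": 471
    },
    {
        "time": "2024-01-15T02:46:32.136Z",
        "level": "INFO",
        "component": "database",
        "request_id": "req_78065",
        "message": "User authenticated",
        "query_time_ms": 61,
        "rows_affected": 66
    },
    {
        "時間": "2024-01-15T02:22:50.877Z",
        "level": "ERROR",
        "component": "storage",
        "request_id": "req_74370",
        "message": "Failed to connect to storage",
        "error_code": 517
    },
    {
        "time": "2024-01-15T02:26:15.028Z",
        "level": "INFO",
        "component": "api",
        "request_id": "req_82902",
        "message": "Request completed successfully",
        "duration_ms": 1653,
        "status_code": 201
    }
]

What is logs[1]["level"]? "DEBUG"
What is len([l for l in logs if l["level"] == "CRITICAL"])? 1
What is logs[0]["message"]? "Connection established to worker"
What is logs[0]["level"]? "INFO"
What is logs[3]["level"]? "INFO"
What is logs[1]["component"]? "queue"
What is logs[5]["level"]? "INFO"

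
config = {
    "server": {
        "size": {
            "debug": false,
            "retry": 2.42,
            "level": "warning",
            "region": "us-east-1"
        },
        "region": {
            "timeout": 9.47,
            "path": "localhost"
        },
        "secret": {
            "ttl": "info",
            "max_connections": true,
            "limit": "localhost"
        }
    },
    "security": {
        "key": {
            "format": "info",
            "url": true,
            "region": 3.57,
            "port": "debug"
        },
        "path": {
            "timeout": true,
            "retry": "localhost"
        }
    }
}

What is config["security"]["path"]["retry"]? "localhost"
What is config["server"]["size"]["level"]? "warning"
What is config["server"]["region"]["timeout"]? 9.47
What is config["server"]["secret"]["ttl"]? "info"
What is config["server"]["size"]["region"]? "us-east-1"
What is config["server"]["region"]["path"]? "localhost"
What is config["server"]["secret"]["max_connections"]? True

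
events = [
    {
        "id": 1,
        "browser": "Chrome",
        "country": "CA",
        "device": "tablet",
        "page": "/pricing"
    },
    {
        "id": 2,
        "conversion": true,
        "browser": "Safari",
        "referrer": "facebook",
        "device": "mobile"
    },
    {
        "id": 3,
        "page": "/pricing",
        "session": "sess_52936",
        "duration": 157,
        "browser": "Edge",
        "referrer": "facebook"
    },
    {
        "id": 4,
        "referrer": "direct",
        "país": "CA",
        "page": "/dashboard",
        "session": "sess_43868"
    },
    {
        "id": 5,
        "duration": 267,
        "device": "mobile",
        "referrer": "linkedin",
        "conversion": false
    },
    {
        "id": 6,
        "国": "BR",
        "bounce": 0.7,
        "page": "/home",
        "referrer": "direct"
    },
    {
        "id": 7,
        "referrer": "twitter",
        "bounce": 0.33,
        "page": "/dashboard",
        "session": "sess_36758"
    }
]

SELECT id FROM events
[1, 2, 3, 4, 5, 6, 7]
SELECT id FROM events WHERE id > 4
[5, 6, 7]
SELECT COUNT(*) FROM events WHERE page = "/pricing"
2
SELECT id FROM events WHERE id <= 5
[1, 2, 3, 4, 5]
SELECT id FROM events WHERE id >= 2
[2, 3, 4, 5, 6, 7]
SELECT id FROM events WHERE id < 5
[1, 2, 3, 4]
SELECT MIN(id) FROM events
1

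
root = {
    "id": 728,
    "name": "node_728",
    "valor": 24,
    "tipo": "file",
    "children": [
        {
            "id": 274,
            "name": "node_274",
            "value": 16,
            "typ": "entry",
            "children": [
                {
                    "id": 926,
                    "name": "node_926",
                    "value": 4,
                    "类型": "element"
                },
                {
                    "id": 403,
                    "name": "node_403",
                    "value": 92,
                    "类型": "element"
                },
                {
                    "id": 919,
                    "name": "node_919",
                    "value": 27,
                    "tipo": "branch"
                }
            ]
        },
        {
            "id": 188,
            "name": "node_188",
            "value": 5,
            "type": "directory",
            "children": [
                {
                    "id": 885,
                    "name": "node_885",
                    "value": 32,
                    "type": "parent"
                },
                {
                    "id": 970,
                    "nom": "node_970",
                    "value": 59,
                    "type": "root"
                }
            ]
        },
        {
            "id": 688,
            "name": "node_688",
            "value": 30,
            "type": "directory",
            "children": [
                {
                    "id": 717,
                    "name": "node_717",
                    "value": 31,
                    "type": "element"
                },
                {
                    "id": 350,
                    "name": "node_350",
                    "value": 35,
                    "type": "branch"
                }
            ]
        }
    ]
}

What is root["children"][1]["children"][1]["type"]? "root"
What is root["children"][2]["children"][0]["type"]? "element"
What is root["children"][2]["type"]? "directory"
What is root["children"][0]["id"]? 274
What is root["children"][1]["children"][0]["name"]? "node_885"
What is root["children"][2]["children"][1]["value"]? 35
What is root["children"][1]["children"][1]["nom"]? "node_970"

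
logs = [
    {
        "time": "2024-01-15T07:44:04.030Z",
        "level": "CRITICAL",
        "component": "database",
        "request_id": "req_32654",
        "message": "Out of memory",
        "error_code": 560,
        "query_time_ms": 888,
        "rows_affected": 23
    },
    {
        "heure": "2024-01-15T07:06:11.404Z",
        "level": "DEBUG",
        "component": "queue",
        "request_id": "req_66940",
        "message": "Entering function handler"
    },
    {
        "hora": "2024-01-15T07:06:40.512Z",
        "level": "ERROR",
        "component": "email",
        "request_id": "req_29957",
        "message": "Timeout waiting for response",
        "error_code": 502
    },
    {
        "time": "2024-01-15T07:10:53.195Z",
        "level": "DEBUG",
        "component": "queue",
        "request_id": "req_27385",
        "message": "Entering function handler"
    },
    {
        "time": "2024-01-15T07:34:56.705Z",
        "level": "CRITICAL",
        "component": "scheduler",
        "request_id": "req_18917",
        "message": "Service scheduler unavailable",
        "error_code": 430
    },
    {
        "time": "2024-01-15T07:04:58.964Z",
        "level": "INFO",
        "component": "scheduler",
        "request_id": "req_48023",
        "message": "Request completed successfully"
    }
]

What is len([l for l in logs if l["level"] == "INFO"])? 1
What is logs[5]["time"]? "2024-01-15T07:04:58.964Z"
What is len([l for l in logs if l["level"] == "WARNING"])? 0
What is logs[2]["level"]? "ERROR"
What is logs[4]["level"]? "CRITICAL"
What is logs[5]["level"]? "INFO"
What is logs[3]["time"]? "2024-01-15T07:10:53.195Z"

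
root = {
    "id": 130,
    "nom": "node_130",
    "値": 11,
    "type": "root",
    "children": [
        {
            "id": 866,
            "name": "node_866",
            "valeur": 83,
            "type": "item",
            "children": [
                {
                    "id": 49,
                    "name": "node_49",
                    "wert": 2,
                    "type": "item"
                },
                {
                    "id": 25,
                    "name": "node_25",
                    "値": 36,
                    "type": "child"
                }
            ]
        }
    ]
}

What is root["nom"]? "node_130"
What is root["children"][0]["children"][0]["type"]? "item"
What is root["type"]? "root"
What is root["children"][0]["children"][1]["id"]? 25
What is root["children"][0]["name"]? "node_866"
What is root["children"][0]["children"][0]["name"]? "node_49"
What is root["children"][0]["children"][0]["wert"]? 2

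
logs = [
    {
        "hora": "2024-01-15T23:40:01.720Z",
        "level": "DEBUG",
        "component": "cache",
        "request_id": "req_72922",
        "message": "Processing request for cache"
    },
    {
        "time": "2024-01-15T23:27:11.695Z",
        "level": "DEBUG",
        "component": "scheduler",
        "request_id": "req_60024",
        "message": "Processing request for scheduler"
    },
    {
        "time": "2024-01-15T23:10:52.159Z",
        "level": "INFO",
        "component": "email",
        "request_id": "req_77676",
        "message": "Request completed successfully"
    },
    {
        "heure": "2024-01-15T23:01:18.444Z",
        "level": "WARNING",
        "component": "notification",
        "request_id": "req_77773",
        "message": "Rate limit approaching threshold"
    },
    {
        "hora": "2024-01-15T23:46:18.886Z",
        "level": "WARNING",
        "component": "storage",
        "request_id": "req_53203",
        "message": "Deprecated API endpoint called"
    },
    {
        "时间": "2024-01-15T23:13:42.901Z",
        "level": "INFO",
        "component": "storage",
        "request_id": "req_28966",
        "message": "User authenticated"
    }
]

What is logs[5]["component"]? "storage"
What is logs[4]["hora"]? "2024-01-15T23:46:18.886Z"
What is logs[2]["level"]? "INFO"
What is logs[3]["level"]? "WARNING"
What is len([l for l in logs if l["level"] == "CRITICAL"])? 0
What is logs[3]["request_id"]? "req_77773"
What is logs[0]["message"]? "Processing request for cache"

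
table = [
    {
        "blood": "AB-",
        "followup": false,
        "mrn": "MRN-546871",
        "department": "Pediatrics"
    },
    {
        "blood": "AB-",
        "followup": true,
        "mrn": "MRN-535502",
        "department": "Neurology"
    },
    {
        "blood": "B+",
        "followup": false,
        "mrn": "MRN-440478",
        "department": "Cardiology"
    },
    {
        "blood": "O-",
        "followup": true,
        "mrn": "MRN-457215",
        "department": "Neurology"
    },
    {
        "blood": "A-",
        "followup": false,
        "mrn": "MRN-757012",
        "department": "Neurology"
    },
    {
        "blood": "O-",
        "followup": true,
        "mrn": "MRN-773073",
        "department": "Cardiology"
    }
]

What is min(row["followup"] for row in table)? False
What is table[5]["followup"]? True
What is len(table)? 6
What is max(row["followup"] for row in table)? True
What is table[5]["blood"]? "O-"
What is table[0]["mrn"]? "MRN-546871"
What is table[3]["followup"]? True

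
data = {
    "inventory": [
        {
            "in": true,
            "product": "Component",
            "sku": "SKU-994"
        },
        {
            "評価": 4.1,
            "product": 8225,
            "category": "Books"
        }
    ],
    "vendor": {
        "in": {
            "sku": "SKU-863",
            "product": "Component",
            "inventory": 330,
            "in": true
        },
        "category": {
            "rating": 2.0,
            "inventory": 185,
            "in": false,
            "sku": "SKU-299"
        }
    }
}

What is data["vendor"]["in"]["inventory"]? 330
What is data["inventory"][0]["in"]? True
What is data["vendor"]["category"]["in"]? False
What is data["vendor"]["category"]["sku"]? "SKU-299"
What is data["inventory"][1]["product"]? 8225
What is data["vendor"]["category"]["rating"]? 2.0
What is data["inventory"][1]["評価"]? 4.1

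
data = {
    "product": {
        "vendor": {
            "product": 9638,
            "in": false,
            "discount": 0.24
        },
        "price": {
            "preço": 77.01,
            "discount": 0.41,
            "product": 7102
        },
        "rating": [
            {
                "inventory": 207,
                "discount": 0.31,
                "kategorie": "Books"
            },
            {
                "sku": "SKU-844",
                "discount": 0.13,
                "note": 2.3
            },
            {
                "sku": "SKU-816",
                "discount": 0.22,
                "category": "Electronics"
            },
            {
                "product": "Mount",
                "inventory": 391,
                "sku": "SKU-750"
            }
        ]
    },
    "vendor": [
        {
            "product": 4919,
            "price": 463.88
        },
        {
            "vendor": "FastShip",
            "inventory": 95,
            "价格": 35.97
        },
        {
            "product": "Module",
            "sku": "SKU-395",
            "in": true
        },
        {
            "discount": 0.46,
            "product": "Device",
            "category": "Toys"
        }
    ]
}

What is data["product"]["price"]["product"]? 7102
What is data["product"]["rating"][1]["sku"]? "SKU-844"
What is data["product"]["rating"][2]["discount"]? 0.22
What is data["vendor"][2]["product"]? "Module"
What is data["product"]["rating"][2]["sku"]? "SKU-816"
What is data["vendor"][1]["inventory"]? 95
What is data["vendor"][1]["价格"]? 35.97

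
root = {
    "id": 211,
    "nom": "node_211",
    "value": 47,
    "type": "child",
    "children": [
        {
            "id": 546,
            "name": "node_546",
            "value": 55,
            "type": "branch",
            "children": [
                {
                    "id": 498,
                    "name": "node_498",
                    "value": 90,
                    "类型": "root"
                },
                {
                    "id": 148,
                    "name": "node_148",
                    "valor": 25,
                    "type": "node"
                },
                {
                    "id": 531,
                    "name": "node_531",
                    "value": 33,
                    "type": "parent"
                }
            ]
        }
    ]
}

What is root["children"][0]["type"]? "branch"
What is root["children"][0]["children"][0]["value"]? 90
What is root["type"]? "child"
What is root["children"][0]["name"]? "node_546"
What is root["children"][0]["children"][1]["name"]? "node_148"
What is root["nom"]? "node_211"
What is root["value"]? 47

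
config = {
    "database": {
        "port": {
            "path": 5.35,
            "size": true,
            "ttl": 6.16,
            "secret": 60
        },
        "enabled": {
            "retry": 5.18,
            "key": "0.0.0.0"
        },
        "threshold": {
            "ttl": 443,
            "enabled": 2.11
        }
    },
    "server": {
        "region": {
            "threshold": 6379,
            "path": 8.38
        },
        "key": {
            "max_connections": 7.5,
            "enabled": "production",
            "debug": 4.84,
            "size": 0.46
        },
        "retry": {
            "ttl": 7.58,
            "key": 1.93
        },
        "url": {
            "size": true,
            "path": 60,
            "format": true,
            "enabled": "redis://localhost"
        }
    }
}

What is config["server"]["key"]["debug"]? 4.84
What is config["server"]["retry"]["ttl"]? 7.58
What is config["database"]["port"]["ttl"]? 6.16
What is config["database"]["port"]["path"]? 5.35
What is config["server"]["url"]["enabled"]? "redis://localhost"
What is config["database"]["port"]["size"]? True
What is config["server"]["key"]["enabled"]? "production"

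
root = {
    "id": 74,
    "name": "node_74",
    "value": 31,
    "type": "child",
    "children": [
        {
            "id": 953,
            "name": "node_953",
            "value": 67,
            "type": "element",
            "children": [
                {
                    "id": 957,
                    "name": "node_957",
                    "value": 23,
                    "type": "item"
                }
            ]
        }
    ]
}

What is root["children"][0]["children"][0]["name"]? "node_957"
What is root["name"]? "node_74"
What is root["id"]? 74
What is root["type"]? "child"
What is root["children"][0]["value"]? 67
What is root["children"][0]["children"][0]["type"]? "item"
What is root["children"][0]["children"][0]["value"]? 23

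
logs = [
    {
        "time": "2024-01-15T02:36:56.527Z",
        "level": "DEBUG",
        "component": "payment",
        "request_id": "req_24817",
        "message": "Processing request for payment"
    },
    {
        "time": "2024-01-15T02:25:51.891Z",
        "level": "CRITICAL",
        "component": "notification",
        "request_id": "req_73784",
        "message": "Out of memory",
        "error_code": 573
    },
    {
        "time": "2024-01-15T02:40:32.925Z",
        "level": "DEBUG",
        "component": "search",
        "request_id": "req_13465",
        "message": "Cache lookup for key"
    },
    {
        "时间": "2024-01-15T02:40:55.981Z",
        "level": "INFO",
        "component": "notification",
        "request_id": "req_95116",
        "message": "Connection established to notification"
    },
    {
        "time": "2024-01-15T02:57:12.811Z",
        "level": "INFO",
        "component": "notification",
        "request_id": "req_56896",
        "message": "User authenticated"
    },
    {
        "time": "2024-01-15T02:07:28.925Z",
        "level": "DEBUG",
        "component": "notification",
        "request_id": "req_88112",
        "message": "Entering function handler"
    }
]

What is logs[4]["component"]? "notification"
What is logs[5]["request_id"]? "req_88112"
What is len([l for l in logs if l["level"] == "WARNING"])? 0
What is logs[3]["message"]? "Connection established to notification"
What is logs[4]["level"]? "INFO"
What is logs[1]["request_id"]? "req_73784"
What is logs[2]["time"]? "2024-01-15T02:40:32.925Z"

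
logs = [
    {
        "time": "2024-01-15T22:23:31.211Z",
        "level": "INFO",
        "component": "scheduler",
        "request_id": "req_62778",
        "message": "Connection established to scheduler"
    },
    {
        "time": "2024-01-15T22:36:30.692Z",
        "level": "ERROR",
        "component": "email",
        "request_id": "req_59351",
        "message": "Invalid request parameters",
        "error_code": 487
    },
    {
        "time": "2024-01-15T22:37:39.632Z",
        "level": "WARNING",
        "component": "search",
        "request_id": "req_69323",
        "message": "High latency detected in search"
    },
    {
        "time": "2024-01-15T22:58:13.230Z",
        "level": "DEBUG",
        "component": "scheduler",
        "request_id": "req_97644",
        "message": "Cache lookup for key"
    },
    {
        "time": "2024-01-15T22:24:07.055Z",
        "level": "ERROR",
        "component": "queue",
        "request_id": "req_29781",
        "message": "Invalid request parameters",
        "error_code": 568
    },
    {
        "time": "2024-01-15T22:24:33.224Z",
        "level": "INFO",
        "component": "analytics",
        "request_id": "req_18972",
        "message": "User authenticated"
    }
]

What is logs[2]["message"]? "High latency detected in search"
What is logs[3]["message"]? "Cache lookup for key"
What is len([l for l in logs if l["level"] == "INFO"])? 2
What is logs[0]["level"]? "INFO"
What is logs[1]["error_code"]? 487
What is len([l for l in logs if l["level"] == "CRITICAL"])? 0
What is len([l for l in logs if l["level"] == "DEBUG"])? 1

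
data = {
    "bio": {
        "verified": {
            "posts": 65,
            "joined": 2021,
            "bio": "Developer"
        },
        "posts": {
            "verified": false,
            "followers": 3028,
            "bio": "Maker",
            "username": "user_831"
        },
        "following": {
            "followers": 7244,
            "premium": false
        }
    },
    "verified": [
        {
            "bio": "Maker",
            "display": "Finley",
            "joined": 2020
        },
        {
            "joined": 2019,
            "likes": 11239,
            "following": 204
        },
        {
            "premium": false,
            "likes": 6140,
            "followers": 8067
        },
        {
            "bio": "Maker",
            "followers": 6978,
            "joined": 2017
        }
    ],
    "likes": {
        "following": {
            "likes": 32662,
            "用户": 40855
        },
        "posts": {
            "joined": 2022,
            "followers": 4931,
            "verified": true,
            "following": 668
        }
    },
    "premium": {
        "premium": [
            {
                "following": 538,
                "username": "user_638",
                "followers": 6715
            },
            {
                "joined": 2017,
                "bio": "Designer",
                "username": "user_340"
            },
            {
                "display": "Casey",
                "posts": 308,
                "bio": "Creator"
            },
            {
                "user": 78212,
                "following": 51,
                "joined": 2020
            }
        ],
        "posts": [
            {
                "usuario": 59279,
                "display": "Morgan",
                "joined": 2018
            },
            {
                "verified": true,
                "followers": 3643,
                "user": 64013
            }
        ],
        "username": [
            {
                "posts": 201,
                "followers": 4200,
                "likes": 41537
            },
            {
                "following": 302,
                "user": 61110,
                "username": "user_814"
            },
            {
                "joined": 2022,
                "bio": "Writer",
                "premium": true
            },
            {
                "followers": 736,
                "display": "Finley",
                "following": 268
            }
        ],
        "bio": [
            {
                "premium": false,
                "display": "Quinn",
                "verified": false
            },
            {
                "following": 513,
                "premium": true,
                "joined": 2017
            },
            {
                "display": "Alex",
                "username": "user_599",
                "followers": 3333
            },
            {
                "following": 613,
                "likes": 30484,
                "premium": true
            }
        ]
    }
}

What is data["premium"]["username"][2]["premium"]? True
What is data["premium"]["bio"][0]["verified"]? False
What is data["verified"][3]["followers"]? 6978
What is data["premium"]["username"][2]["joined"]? 2022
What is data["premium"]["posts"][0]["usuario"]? 59279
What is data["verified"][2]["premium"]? False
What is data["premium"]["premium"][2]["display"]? "Casey"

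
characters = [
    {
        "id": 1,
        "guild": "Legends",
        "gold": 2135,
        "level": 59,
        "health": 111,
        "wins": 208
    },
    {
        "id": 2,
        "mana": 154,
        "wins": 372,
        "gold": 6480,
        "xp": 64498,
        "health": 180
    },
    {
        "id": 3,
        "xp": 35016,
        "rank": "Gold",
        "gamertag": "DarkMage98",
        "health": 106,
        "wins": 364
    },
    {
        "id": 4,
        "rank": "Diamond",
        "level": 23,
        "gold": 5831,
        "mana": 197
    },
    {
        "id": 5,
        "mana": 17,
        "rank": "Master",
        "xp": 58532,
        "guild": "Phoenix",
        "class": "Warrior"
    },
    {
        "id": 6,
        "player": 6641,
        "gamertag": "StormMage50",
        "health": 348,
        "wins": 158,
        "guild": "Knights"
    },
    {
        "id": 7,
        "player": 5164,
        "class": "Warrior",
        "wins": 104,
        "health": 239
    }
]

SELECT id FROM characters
[1, 2, 3, 4, 5, 6, 7]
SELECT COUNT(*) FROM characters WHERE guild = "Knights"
1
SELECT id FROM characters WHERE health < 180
[1, 3]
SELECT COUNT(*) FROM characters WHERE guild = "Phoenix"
1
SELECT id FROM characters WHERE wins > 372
[]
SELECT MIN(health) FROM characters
106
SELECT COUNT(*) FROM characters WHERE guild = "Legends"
1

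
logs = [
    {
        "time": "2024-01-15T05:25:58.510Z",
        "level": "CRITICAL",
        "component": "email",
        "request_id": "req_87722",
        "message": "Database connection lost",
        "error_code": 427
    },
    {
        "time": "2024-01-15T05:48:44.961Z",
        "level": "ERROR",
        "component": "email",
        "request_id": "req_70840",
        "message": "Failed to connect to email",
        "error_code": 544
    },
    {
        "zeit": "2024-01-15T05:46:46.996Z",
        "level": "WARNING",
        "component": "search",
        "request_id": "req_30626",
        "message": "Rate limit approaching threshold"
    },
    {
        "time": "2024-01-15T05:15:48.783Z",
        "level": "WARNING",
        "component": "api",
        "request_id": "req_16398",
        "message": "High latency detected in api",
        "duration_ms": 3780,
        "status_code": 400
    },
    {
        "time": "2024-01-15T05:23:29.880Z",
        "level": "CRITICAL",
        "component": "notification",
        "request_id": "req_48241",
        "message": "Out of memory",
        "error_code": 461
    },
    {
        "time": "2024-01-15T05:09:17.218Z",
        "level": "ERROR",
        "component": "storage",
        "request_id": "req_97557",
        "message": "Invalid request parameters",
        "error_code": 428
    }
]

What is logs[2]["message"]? "Rate limit approaching threshold"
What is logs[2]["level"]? "WARNING"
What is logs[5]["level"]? "ERROR"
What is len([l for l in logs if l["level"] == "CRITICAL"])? 2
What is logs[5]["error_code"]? 428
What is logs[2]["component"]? "search"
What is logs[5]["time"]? "2024-01-15T05:09:17.218Z"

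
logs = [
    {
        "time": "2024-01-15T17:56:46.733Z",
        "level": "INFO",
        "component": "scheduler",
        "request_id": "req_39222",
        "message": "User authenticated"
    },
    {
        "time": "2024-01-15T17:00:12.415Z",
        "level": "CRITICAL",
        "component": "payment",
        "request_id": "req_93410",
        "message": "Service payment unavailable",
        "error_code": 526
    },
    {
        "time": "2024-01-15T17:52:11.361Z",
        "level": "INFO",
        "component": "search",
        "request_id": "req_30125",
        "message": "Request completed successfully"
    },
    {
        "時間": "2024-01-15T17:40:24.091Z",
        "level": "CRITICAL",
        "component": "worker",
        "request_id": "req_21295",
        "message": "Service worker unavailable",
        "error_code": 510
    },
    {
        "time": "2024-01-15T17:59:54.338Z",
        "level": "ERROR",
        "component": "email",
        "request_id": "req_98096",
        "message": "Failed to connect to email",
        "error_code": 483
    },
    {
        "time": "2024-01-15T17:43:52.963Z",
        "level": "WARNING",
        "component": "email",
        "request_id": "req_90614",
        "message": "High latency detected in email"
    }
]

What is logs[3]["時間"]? "2024-01-15T17:40:24.091Z"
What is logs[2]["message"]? "Request completed successfully"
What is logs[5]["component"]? "email"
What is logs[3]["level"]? "CRITICAL"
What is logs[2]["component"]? "search"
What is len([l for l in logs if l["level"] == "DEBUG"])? 0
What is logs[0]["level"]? "INFO"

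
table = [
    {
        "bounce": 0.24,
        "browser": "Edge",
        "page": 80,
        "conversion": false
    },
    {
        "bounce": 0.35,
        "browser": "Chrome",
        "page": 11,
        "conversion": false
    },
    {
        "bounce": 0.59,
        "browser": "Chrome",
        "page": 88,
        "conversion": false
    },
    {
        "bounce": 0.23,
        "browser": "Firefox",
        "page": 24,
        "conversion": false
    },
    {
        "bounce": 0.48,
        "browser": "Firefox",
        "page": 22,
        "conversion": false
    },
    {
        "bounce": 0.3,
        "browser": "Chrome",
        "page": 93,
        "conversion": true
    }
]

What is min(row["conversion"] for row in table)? False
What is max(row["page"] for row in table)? 93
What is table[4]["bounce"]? 0.48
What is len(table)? 6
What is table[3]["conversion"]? False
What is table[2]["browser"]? "Chrome"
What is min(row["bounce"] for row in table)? 0.23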